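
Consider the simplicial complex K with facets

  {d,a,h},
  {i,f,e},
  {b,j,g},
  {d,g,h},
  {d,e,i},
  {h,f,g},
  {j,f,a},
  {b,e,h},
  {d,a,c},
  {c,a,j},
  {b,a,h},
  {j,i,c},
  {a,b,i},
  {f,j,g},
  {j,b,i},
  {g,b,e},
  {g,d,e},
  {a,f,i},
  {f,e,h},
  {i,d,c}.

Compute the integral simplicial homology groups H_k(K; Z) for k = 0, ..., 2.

H_0 = Z,  H_1 = Z ⊕ Z/2Z,  H_2 = 0.

Fix the vertex order a < b < c < d < e < f < g < h < i < j and write every simplex with vertices in increasing order. Then dim K = 2 and the simplices of K are:

  0-simplices (10): a, b, c, d, e, f, g, h, i, j
  1-simplices (30): ab, ac, ad, af, ah, ai, aj, be, bg, bh, bi, bj, cd, ci, cj, de, dg, dh, di, ef, eg, eh, ei, fg, fh, fi, fj, gh, gj, ij
  2-simplices (20): abh, abi, acd, acj, adh, afi, afj, beg, beh, bgj, bij, cdi, cij, deg, dei, dgh, efh, efi, fgh, fgj

so the chain groups are C_0 ≅ Z^10, C_1 ≅ Z^30, C_2 ≅ Z^20.

The boundary map ∂_1: C_1 → C_0 sends each edge [p,q] (with p < q) to q − p. For instance
  ∂ij = j − i.
The 10×30 boundary matrix has rank 9 and Smith normal form diag(1,1,1,1,1,1,1,1,1).

The boundary map ∂_2: C_2 → C_1 sends each 2-simplex [p,q,r] to [q,r] − [p,r] + [p,q]. For instance
  ∂efh = fh − eh + ef,
  ∂bij = ij − bj + bi.
The 30×20 boundary matrix has rank 20 and Smith normal form diag(1,1,1,1,1,1,1,1,1,1,1,1,1,1,1,1,1,1,1,2).

Now H_k = ker ∂_k / im ∂_{k+1}, so:

  H_0: rank C_0 − rank ∂_1 = 10 − 9 = 1, and the invariant factors of ∂_1 are all 1, so H_0 ≅ Z.
  H_1: rank ker ∂_1 − rank ∂_2 = (30 − 9) − 20 = 1, and ∂_2 has invariant factor 2 > 1, so H_1 ≅ Z ⊕ Z/2Z.
  H_2: rank ker ∂_2 − rank ∂_3 = (20 − 20) − 0 = 0, and there is no ∂_3, so H_2 ≅ 0.

As a check, the Euler characteristic is 10 − 30 + 20 = 0, which agrees with 1 − 1 + 0 = 0.
(K is a triangulation of the Klein bottle.)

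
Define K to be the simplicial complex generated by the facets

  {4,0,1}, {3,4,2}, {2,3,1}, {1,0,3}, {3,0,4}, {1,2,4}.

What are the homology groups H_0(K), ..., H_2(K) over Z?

H_0 = Z,  H_1 = 0,  H_2 = Z.

Take the total order 0 < 1 < 2 < 3 < 4 on the vertex set. Then K (dimension 2) consists of the simplices:

  0-simplices (5): [0], [1], [2], [3], [4]
  1-simplices (9): [0,1], [0,3], [0,4], [1,2], [1,3], [1,4], [2,3], [2,4], [3,4]
  2-simplices (6): [0,1,3], [0,1,4], [0,3,4], [1,2,3], [1,2,4], [2,3,4]

so the chain groups are C_0 ≅ Z^5, C_1 ≅ Z^9, C_2 ≅ Z^6.

∂_1: C_1 → C_0 is given by ∂[p,q] = [q] − [p].
The 5×9 boundary matrix has rank 4 and Smith normal form diag(1,1,1,1).

∂_2: C_2 → C_1 sends each 2-simplex [p,q,r] to [q,r] − [p,r] + [p,q]. For instance
  ∂[1,2,4] = [2,4] − [1,4] + [1,2],
  ∂[0,3,4] = [3,4] − [0,4] + [0,3].
The 9×6 boundary matrix has rank 5 and Smith normal form diag(1,1,1,1,1).

Computing H_k = (kernel of ∂_k) / (image of ∂_{k+1}):

  H_0: rank C_0 − rank ∂_1 = 5 − 4 = 1, and the invariant factors of ∂_1 are all 1, so H_0 ≅ Z.
  H_1: rank ker ∂_1 − rank ∂_2 = (9 − 4) − 5 = 0, and the invariant factors of ∂_2 are all 1, so H_1 ≅ 0.
  H_2: rank ker ∂_2 − rank ∂_3 = (6 − 5) − 0 = 1, and there is no ∂_3, so H_2 ≅ Z.

As a check, the Euler characteristic is 5 − 9 + 6 = 2, which agrees with 1 − 0 + 1 = 2.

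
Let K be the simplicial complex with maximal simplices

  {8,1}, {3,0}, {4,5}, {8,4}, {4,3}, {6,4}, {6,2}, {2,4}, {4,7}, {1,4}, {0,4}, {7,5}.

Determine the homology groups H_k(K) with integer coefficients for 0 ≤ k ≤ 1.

H_0 = Z,  H_1 = Z^4.

K has 9 vertices, 12 edges.
rank ∂_0 = 0, rank ∂_1 = 8 ⇒ b_0 = 9 − 0 − 8 = 1; all invariant factors of ∂_1 are 1 so no torsion. So H_0 = Z.
rank ∂_1 = 8, rank ∂_2 = 0 ⇒ b_1 = 12 − 8 − 0 = 4. So H_1 = Z^4.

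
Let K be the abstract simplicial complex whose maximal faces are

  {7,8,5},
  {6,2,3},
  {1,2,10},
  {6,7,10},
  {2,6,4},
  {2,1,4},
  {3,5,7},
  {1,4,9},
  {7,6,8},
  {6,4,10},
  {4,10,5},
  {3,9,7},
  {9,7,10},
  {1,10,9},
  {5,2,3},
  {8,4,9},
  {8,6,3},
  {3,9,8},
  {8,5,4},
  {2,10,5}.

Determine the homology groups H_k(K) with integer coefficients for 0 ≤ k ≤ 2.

Take the total order 1 < 2 < 3 < 4 < 5 < 6 < 7 < 8 < 9 < 10 on the vertex set. Then K (dimension 2) consists of the simplices:

  0-simplices (10): [1], [2], [3], [4], [5], [6], [7], [8], [9], [10]
  1-simplices (30): (30 of them)
  2-simplices (20): (20 of them)

giving chain groups C_0 ≅ Z^10, C_1 ≅ Z^30, C_2 ≅ Z^20.

Boundary ∂_1: C_1 → C_0 maps an edge to its endpoints' difference, ∂[p,q] = q − p. For instance
  ∂[2,4] = [4] − [2].
The resulting 10×30 matrix has rank 9, and its Smith normal form has invariant factors (1,1,1,1,1,1,1,1,1).

Boundary ∂_2: C_2 → C_1 sends each 2-simplex [p,q,r] to [q,r] − [p,r] + [p,q]. For instance
  ∂[1,9,10] = [9,10] − [1,10] + [1,9],
  ∂[2,3,5] = [3,5] − [2,5] + [2,3].
As a 30×20 matrix over Z this has rank 20, with invariant factors (1,1,1,1,1,1,1,1,1,1,1,1,1,1,1,1,1,1,1,2).

Reading off H_k = ker ∂_k / im ∂_{k+1}:

  H_0: rank C_0 − rank ∂_1 = 10 − 9 = 1, and the invariant factors of ∂_1 are all 1, so H_0 = Z.
  H_1: rank ker ∂_1 − rank ∂_2 = (30 − 9) − 20 = 1, and ∂_2 has invariant factor 2 > 1, so H_1 = Z ⊕ Z/2.
  H_2: rank ker ∂_2 − rank ∂_3 = (20 − 20) − 0 = 0, and there is no ∂_3, so H_2 = 0.

As a check, the Euler characteristic is 10 − 30 + 20 = 0, which agrees with 1 − 1 + 0 = 0.

H_0 = Z,  H_1 = Z ⊕ Z/2,  H_2 = 0.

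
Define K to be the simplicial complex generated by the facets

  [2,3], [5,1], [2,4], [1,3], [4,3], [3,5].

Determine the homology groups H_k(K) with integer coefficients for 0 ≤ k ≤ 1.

H_0 = Z,  H_1 = Z^2.

We work with the vertex ordering 1 < 2 < 3 < 4 < 5. The simplices of K, each written with vertices in increasing order, are:

  0-simplices (5): [1], [2], [3], [4], [5]
  1-simplices (6): [1,3], [1,5], [2,3], [2,4], [3,4], [3,5]

so the chain groups are C_0 ≅ Z^5, C_1 ≅ Z^6.

The boundary map ∂_1: C_1 → C_0 is given by ∂[p,q] = [q] − [p].
The 5×6 boundary matrix has rank 4 and Smith normal form diag(1,1,1,1).

Reading off H_k = ker ∂_k / im ∂_{k+1}:

  H_0: rank C_0 − rank ∂_1 = 5 − 4 = 1, and the invariant factors of ∂_1 are all 1, so H_0 = Z.
  H_1: rank ker ∂_1 − rank ∂_2 = (6 − 4) − 0 = 2, and there is no ∂_2, so H_1 = Z^2.

As a check, the Euler characteristic is 5 − 6 = -1, which agrees with 1 − 2 = -1.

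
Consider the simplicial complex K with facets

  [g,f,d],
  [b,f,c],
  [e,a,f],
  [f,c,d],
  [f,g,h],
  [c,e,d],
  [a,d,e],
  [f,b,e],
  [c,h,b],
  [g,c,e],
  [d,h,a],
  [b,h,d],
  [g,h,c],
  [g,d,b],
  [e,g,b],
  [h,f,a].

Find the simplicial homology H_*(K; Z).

H_0 ≅ Z,  H_1 ≅ Z^2,  H_2 ≅ Z.

Take the total order a < b < c < d < e < f < g < h on the vertex set. Then K (dimension 2) consists of the simplices:

  0-simplices (8): a, b, c, d, e, f, g, h
  1-simplices (24): ad, ae, af, ah, bc, bd, be, bf, bg, bh, cd, ce, cf, cg, ch, de, df, dg, dh, ef, eg, fg, fh, gh
  2-simplices (16): ade, adh, aef, afh, bcf, bch, bdg, bdh, bef, beg, cde, cdf, ceg, cgh, dfg, fgh

giving chain groups C_0 ≅ Z^8, C_1 ≅ Z^24, C_2 ≅ Z^16.

The boundary map ∂_1: C_1 → C_0 maps an edge to its endpoints' difference, ∂[p,q] = q − p.
The 8×24 boundary matrix has rank 7 and Smith normal form diag(1,1,1,1,1,1,1).

∂_2: C_2 → C_1 sends each 2-simplex [p,q,r] to [q,r] − [p,r] + [p,q]. For instance
  ∂bch = ch − bh + bc,
  ∂bcf = cf − bf + bc.
This gives a 24×16 integer matrix of rank 15; reducing to Smith normal form yields diagonal entries (1,1,1,1,1,1,1,1,1,1,1,1,1,1,1).

Now H_k = ker ∂_k / im ∂_{k+1}, so:

  H_0: rank C_0 − rank ∂_1 = 8 − 7 = 1, and the invariant factors of ∂_1 are all 1, so H_0 = Z.
  H_1: rank ker ∂_1 − rank ∂_2 = (24 − 7) − 15 = 2, and the invariant factors of ∂_2 are all 1, so H_1 = Z^2.
  H_2: rank ker ∂_2 − rank ∂_3 = (16 − 15) − 0 = 1, and there is no ∂_3, so H_2 = Z.

As a check, the Euler characteristic is 8 − 24 + 16 = 0, which agrees with 1 − 2 + 1 = 0.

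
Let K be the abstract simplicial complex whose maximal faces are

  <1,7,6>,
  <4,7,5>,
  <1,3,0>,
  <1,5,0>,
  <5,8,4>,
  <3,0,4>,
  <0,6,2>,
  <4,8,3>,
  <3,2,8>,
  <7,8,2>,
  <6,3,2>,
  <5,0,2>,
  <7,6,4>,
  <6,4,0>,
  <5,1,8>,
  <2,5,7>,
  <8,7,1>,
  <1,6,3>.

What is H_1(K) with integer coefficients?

We work with the vertex ordering 0 < 1 < 2 < 3 < 4 < 5 < 6 < 7 < 8. The simplices of K, each written with vertices in increasing order, are:

  0-simplices (9): [0], [1], [2], [3], [4], [5], [6], [7], [8]
  1-simplices (27): (27 of them)
  2-simplices (18): [0,1,3], [0,1,5], [0,2,5], [0,2,6], [0,3,4], [0,4,6], [1,3,6], [1,5,8], [1,6,7], [1,7,8], [2,3,6], [2,3,8], [2,5,7], [2,7,8], [3,4,8], [4,5,7], [4,5,8], [4,6,7]

so the chain groups are C_0 ≅ Z^9, C_1 ≅ Z^27, C_2 ≅ Z^18.

Boundary ∂_1: C_1 → C_0 sends each edge [p,q] (with p < q) to q − p. For instance
  ∂[1,5] = [5] − [1].
The resulting 9×27 matrix has rank 8, and its Smith normal form has invariant factors (1,1,1,1,1,1,1,1).

∂_2: C_2 → C_1 maps a triangle to the signed sum of its edges. For instance
  ∂[3,4,8] = [4,8] − [3,8] + [3,4],
  ∂[4,5,7] = [5,7] − [4,7] + [4,5].
The resulting 27×18 matrix has rank 18, and its Smith normal form has invariant factors (1,1,1,1,1,1,1,1,1,1,1,1,1,1,1,1,1,2).

From H_k ≅ ker(∂_k) / im(∂_{k+1}) we obtain:

  H_1: rank ker ∂_1 − rank ∂_2 = (27 − 8) − 18 = 1, and ∂_2 has invariant factor 2 > 1, so H_1 = Z ⊕ Z/2.

H_1 ≅ Z ⊕ Z/2.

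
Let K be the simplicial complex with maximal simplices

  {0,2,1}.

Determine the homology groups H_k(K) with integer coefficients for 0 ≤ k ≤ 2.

We work with the vertex ordering 0 < 1 < 2. The simplices of K, each written with vertices in increasing order, are:

  0-simplices (3): [0], [1], [2]
  1-simplices (3): [0,1], [0,2], [1,2]
  2-simplices (1): [0,1,2]

so the chain groups are C_0 ≅ Z^3, C_1 ≅ Z^3, C_2 ≅ Z^1.

∂_1: C_1 → C_0 sends each edge [p,q] (with p < q) to q − p. For instance
  ∂[1,2] = [2] − [1].
As a 3×3 matrix over Z this has rank 2, with invariant factors (1,1).

∂_2: C_2 → C_1 acts by ∂[p,q,r] = [q,r] − [p,r] + [p,q]. For instance
  ∂[0,1,2] = [1,2] − [0,2] + [0,1].
The resulting 3×1 matrix has rank 1, and its Smith normal form has invariant factors (1).

Reading off H_k = ker ∂_k / im ∂_{k+1}:

  H_0: rank C_0 − rank ∂_1 = 3 − 2 = 1, and the invariant factors of ∂_1 are all 1, so H_0 ≅ Z.
  H_1: rank ker ∂_1 − rank ∂_2 = (3 − 2) − 1 = 0, and the invariant factors of ∂_2 are all 1, so H_1 ≅ 0.
  H_2: rank ker ∂_2 − rank ∂_3 = (1 − 1) − 0 = 0, and there is no ∂_3, so H_2 ≅ 0.

As a check, the Euler characteristic is 3 − 3 + 1 = 1, which agrees with 1 − 0 + 0 = 1.
(K is a triangulation of the 2-simplex.)

H_0 = Z,  H_1 = 0,  H_2 = 0.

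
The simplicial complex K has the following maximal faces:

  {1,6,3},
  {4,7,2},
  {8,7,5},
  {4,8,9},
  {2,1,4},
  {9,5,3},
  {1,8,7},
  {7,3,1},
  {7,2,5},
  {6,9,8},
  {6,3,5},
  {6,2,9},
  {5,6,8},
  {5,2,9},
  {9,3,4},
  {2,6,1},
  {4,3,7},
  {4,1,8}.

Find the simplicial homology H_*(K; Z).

H_0 = Z,  H_1 = Z ⊕ Z/2Z,  H_2 = 0.

Fix the vertex order 1 < 2 < 3 < 4 < 5 < 6 < 7 < 8 < 9 and write every simplex with vertices in increasing order. Then dim K = 2 and the simplices of K are:

  0-simplices (9): [1], [2], [3], [4], [5], [6], [7], [8], [9]
  1-simplices (27): (27 of them)
  2-simplices (18): [1,2,4], [1,2,6], [1,3,6], [1,3,7], [1,4,8], [1,7,8], [2,4,7], [2,5,7], [2,5,9], [2,6,9], [3,4,7], [3,4,9], [3,5,6], [3,5,9], [4,8,9], [5,6,8], [5,7,8], [6,8,9]

so the chain groups are C_0 ≅ Z^9, C_1 ≅ Z^27, C_2 ≅ Z^18.

∂_1: C_1 → C_0 is given by ∂[p,q] = [q] − [p].
The 9×27 boundary matrix has rank 8 and Smith normal form diag(1,1,1,1,1,1,1,1).

The boundary map ∂_2: C_2 → C_1 acts by ∂[p,q,r] = [q,r] − [p,r] + [p,q]. For instance
  ∂[2,5,7] = [5,7] − [2,7] + [2,5],
  ∂[5,6,8] = [6,8] − [5,8] + [5,6].
As a 27×18 matrix over Z this has rank 18, with invariant factors (1,1,1,1,1,1,1,1,1,1,1,1,1,1,1,1,1,2).

Reading off H_k = ker ∂_k / im ∂_{k+1}:

  H_0: rank C_0 − rank ∂_1 = 9 − 8 = 1, and the invariant factors of ∂_1 are all 1, so H_0 = Z.
  H_1: rank ker ∂_1 − rank ∂_2 = (27 − 8) − 18 = 1, and ∂_2 has invariant factor 2 > 1, so H_1 = Z ⊕ Z/2Z.
  H_2: rank ker ∂_2 − rank ∂_3 = (18 − 18) − 0 = 0, and there is no ∂_3, so H_2 = 0.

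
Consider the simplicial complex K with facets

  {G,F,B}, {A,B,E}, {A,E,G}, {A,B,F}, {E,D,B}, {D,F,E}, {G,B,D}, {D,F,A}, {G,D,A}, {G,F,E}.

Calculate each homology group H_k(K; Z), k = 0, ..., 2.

Take the total order A < B < D < E < F < G on the vertex set. Then K (dimension 2) consists of the simplices:

  0-simplices (6): A, B, D, E, F, G
  1-simplices (15): AB, AD, AE, AF, AG, BD, BE, BF, BG, DE, DF, DG, EF, EG, FG
  2-simplices (10): ABE, ABF, ADF, ADG, AEG, BDE, BDG, BFG, DEF, EFG

Hence C_0 ≅ Z^6, C_1 ≅ Z^15, C_2 ≅ Z^10.

The boundary map ∂_1: C_1 → C_0 maps an edge to its endpoints' difference, ∂[p,q] = q − p. For instance
  ∂BF = F − B.
As a 6×15 matrix over Z this has rank 5, with invariant factors (1,1,1,1,1).

The boundary map ∂_2: C_2 → C_1 sends each 2-simplex [p,q,r] to [q,r] − [p,r] + [p,q]. For instance
  ∂BFG = FG − BG + BF,
  ∂BDG = DG − BG + BD.
The 15×10 boundary matrix has rank 10 and Smith normal form diag(1,1,1,1,1,1,1,1,1,2).

From H_k ≅ ker(∂_k) / im(∂_{k+1}) we obtain:

  H_0: rank C_0 − rank ∂_1 = 6 − 5 = 1, and the invariant factors of ∂_1 are all 1, so H_0 ≅ Z.
  H_1: rank ker ∂_1 − rank ∂_2 = (15 − 5) − 10 = 0, and ∂_2 has invariant factor 2 > 1, so H_1 ≅ Z/2Z.
  H_2: rank ker ∂_2 − rank ∂_3 = (10 − 10) − 0 = 0, and there is no ∂_3, so H_2 ≅ 0.

H_0 = Z,  H_1 = Z/2Z,  H_2 = 0.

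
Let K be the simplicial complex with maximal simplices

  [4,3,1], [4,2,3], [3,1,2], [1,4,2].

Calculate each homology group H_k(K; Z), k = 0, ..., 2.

H_0 ≅ Z,  H_1 = 0,  H_2 ≅ Z.

We work with the vertex ordering 1 < 2 < 3 < 4. The simplices of K, each written with vertices in increasing order, are:

  0-simplices (4): [1], [2], [3], [4]
  1-simplices (6): [1,2], [1,3], [1,4], [2,3], [2,4], [3,4]
  2-simplices (4): [1,2,3], [1,2,4], [1,3,4], [2,3,4]

so the chain groups are C_0 ≅ Z^4, C_1 ≅ Z^6, C_2 ≅ Z^4.

The boundary map ∂_1: C_1 → C_0 is given by ∂[p,q] = [q] − [p].
As a 4×6 matrix over Z this has rank 3, with invariant factors (1,1,1).

The boundary map ∂_2: C_2 → C_1 maps a triangle to the signed sum of its edges. For instance
  ∂[2,3,4] = [3,4] − [2,4] + [2,3],
  ∂[1,3,4] = [3,4] − [1,4] + [1,3].
This gives a 6×4 integer matrix of rank 3; reducing to Smith normal form yields diagonal entries (1,1,1).

Now H_k = ker ∂_k / im ∂_{k+1}, so:

  H_0: rank C_0 − rank ∂_1 = 4 − 3 = 1, and the invariant factors of ∂_1 are all 1, so H_0 ≅ Z.
  H_1: rank ker ∂_1 − rank ∂_2 = (6 − 3) − 3 = 0, and the invariant factors of ∂_2 are all 1, so H_1 ≅ 0.
  H_2: rank ker ∂_2 − rank ∂_3 = (4 − 3) − 0 = 1, and there is no ∂_3, so H_2 ≅ Z.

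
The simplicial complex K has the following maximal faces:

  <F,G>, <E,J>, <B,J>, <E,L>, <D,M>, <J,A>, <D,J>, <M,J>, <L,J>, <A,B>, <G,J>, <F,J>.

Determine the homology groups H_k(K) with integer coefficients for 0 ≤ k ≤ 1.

H_0 = Z,  H_1 = Z^4.

We work with the vertex ordering A < B < D < E < F < G < J < L < M. The simplices of K, each written with vertices in increasing order, are:

  0-simplices (9): A, B, D, E, F, G, J, L, M
  1-simplices (12): AB, AJ, BJ, DJ, DM, EJ, EL, FG, FJ, GJ, JL, JM

giving chain groups C_0 ≅ Z^9, C_1 ≅ Z^12.

Boundary ∂_1: C_1 → C_0 is given by ∂[p,q] = [q] − [p]. For instance
  ∂FG = G − F.
As a 9×12 matrix over Z this has rank 8, with invariant factors (1,1,1,1,1,1,1,1).

From H_k ≅ ker(∂_k) / im(∂_{k+1}) we obtain:

  H_0: rank C_0 − rank ∂_1 = 9 − 8 = 1, and the invariant factors of ∂_1 are all 1, so H_0 = Z.
  H_1: rank ker ∂_1 − rank ∂_2 = (12 − 8) − 0 = 4, and there is no ∂_2, so H_1 = Z^4.

As a check, the Euler characteristic is 9 − 12 = -3, which agrees with 1 − 4 = -3.
(K is a triangulation of a wedge of 4 circles.)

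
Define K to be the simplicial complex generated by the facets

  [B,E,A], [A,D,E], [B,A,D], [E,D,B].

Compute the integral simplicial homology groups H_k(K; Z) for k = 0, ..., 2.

We work with the vertex ordering A < B < D < E. The simplices of K, each written with vertices in increasing order, are:

  0-simplices (4): A, B, D, E
  1-simplices (6): AB, AD, AE, BD, BE, DE
  2-simplices (4): ABD, ABE, ADE, BDE

Hence C_0 ≅ Z^4, C_1 ≅ Z^6, C_2 ≅ Z^4.

The boundary map ∂_1: C_1 → C_0 maps an edge to its endpoints' difference, ∂[p,q] = q − p. For instance
  ∂AE = E − A.
The resulting 4×6 matrix has rank 3, and its Smith normal form has invariant factors (1,1,1).

∂_2: C_2 → C_1 sends each 2-simplex [p,q,r] to [q,r] − [p,r] + [p,q]. For instance
  ∂ABD = BD − AD + AB,
  ∂BDE = DE − BE + BD.
The 6×4 boundary matrix has rank 3 and Smith normal form diag(1,1,1).

From H_k ≅ ker(∂_k) / im(∂_{k+1}) we obtain:

  H_0: rank C_0 − rank ∂_1 = 4 − 3 = 1, and the invariant factors of ∂_1 are all 1, so H_0 ≅ Z.
  H_1: rank ker ∂_1 − rank ∂_2 = (6 − 3) − 3 = 0, and the invariant factors of ∂_2 are all 1, so H_1 ≅ 0.
  H_2: rank ker ∂_2 − rank ∂_3 = (4 − 3) − 0 = 1, and there is no ∂_3, so H_2 ≅ Z.

H_0 = Z,  H_1 = 0,  H_2 = Z.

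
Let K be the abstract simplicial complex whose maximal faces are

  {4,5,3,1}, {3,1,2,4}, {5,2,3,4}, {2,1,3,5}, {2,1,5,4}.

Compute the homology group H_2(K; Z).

K has 5 vertices, 10 edges, 10 triangles, 5 3-simplices.
rank ∂_2 = 6, rank ∂_3 = 4 ⇒ b_2 = 10 − 6 − 4 = 0; all invariant factors of ∂_3 are 1 so no torsion. So H_2 = 0.

H_2 = 0.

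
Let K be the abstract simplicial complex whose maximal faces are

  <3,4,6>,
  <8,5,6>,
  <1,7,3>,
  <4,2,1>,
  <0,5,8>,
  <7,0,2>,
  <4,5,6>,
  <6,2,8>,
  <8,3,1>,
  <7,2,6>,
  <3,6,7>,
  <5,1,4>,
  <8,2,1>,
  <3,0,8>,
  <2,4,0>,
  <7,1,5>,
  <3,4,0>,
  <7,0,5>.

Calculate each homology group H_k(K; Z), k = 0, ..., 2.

Order the vertices as 0 < 1 < 2 < 3 < 4 < 5 < 6 < 7 < 8. Listing each simplex with vertices in this order, K has dimension 2 with simplices:

  0-simplices (9): [0], [1], [2], [3], [4], [5], [6], [7], [8]
  1-simplices (27): (27 of them)
  2-simplices (18): [0,2,4], [0,2,7], [0,3,4], [0,3,8], [0,5,7], [0,5,8], [1,2,4], [1,2,8], [1,3,7], [1,3,8], [1,4,5], [1,5,7], [2,6,7], [2,6,8], [3,4,6], [3,6,7], [4,5,6], [5,6,8]

Hence C_0 ≅ Z^9, C_1 ≅ Z^27, C_2 ≅ Z^18.

The boundary map ∂_1: C_1 → C_0 is given by ∂[p,q] = [q] − [p]. For instance
  ∂[3,8] = [8] − [3].
The 9×27 boundary matrix has rank 8 and Smith normal form diag(1,1,1,1,1,1,1,1).

Boundary ∂_2: C_2 → C_1 sends each 2-simplex [p,q,r] to [q,r] − [p,r] + [p,q]. For instance
  ∂[0,5,8] = [5,8] − [0,8] + [0,5],
  ∂[3,6,7] = [6,7] − [3,7] + [3,6].
This gives a 27×18 integer matrix of rank 17; reducing to Smith normal form yields diagonal entries (1,1,1,1,1,1,1,1,1,1,1,1,1,1,1,1,1).

Now H_k = ker ∂_k / im ∂_{k+1}, so:

  H_0: rank C_0 − rank ∂_1 = 9 − 8 = 1, and the invariant factors of ∂_1 are all 1, so H_0 ≅ Z.
  H_1: rank ker ∂_1 − rank ∂_2 = (27 − 8) − 17 = 2, and the invariant factors of ∂_2 are all 1, so H_1 ≅ Z^2.
  H_2: rank ker ∂_2 − rank ∂_3 = (18 − 17) − 0 = 1, and there is no ∂_3, so H_2 ≅ Z.

(K is a triangulation of the torus T^2.)

H_0 ≅ Z,  H_1 ≅ Z^2,  H_2 ≅ Z.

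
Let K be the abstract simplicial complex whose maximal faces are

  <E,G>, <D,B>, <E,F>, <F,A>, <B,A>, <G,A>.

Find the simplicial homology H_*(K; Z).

H_0 ≅ Z,  H_1 ≅ Z.

Order the vertices as A < B < D < E < F < G. Listing each simplex with vertices in this order, K has dimension 1 with simplices:

  0-simplices (6): A, B, D, E, F, G
  1-simplices (6): AB, AF, AG, BD, EF, EG

so the chain groups are C_0 ≅ Z^6, C_1 ≅ Z^6.

The boundary map ∂_1: C_1 → C_0 maps an edge to its endpoints' difference, ∂[p,q] = q − p.
The 6×6 boundary matrix has rank 5 and Smith normal form diag(1,1,1,1,1).

Now H_k = ker ∂_k / im ∂_{k+1}, so:

  H_0: rank C_0 − rank ∂_1 = 6 − 5 = 1, and the invariant factors of ∂_1 are all 1, so H_0 = Z.
  H_1: rank ker ∂_1 − rank ∂_2 = (6 − 5) − 0 = 1, and there is no ∂_2, so H_1 = Z.

As a check, the Euler characteristic is 6 − 6 = 0, which agrees with 1 − 1 = 0.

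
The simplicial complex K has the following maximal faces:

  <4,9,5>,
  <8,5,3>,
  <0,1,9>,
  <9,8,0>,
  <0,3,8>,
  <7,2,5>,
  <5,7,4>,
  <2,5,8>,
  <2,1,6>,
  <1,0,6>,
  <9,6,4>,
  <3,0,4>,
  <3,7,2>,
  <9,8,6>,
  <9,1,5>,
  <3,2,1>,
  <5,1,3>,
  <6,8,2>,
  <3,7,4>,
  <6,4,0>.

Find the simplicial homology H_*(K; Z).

Take the total order 0 < 1 < 2 < 3 < 4 < 5 < 6 < 7 < 8 < 9 on the vertex set. Then K (dimension 2) consists of the simplices:

  0-simplices (10): [0], [1], [2], [3], [4], [5], [6], [7], [8], [9]
  1-simplices (30): (30 of them)
  2-simplices (20): (20 of them)

so the chain groups are C_0 ≅ Z^10, C_1 ≅ Z^30, C_2 ≅ Z^20.

Boundary ∂_1: C_1 → C_0 maps an edge to its endpoints' difference, ∂[p,q] = q − p.
The 10×30 boundary matrix has rank 9 and Smith normal form diag(1,1,1,1,1,1,1,1,1).

Boundary ∂_2: C_2 → C_1 sends each 2-simplex [p,q,r] to [q,r] − [p,r] + [p,q]. For instance
  ∂[4,6,9] = [6,9] − [4,9] + [4,6],
  ∂[4,5,9] = [5,9] − [4,9] + [4,5].
As a 30×20 matrix over Z this has rank 20, with invariant factors (1,1,1,1,1,1,1,1,1,1,1,1,1,1,1,1,1,1,1,2).

From H_k ≅ ker(∂_k) / im(∂_{k+1}) we obtain:

  H_0: rank C_0 − rank ∂_1 = 10 − 9 = 1, and the invariant factors of ∂_1 are all 1, so H_0 = Z.
  H_1: rank ker ∂_1 − rank ∂_2 = (30 − 9) − 20 = 1, and ∂_2 has invariant factor 2 > 1, so H_1 = Z ⊕ Z_2.
  H_2: rank ker ∂_2 − rank ∂_3 = (20 − 20) − 0 = 0, and there is no ∂_3, so H_2 = 0.

H_0 ≅ Z,  H_1 ≅ Z ⊕ Z_2,  H_2 = 0.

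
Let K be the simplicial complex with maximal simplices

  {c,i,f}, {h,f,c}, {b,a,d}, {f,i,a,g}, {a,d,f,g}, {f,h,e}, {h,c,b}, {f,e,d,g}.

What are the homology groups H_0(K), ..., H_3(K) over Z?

H_0 ≅ Z,  H_1 ≅ Z,  H_2 = 0,  H_3 = 0.

Take the total order a < b < c < d < e < f < g < h < i on the vertex set. Then K (dimension 3) consists of the simplices:

  0-simplices (9): a, b, c, d, e, f, g, h, i
  1-simplices (21): ab, ad, af, ag, ai, bc, bd, bh, cf, ch, ci, de, df, dg, ef, eg, eh, fg, fh, fi, gi
  2-simplices (15): abd, adf, adg, afg, afi, agi, bch, cfh, cfi, def, deg, dfg, efg, efh, fgi
  3-simplices (3): adfg, afgi, defg

so the chain groups are C_0 ≅ Z^9, C_1 ≅ Z^21, C_2 ≅ Z^15, C_3 ≅ Z^3.

∂_1: C_1 → C_0 sends each edge [p,q] (with p < q) to q − p. For instance
  ∂af = f − a.
This gives a 9×21 integer matrix of rank 8; reducing to Smith normal form yields diagonal entries (1,1,1,1,1,1,1,1).

∂_2: C_2 → C_1 maps a triangle to the signed sum of its edges. For instance
  ∂adg = dg − ag + ad,
  ∂dfg = fg − dg + df.
The 21×15 boundary matrix has rank 12 and Smith normal form diag(1,1,1,1,1,1,1,1,1,1,1,1).

Boundary ∂_3: C_3 → C_2 sends each 3-simplex σ to the alternating sum Σ_i (−1)^i (σ with its i-th vertex removed). For instance
  ∂adfg = dfg − afg + adg − adf,
  ∂afgi = fgi − agi + afi − afg.
The 15×3 boundary matrix has rank 3 and Smith normal form diag(1,1,1).

Computing H_k = (kernel of ∂_k) / (image of ∂_{k+1}):

  H_0: rank C_0 − rank ∂_1 = 9 − 8 = 1, and the invariant factors of ∂_1 are all 1, so H_0 ≅ Z.
  H_1: rank ker ∂_1 − rank ∂_2 = (21 − 8) − 12 = 1, and the invariant factors of ∂_2 are all 1, so H_1 ≅ Z.
  H_2: rank ker ∂_2 − rank ∂_3 = (15 − 12) − 3 = 0, and the invariant factors of ∂_3 are all 1, so H_2 ≅ 0.
  H_3: rank ker ∂_3 − rank ∂_4 = (3 − 3) − 0 = 0, and there is no ∂_4, so H_3 ≅ 0.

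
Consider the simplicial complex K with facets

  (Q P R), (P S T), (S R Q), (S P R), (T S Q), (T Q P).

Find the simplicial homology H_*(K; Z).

H_0 ≅ Z,  H_1 = 0,  H_2 ≅ Z.

We work with the vertex ordering P < Q < R < S < T. The simplices of K, each written with vertices in increasing order, are:

  0-simplices (5): P, Q, R, S, T
  1-simplices (9): PQ, PR, PS, PT, QR, QS, QT, RS, ST
  2-simplices (6): PQR, PQT, PRS, PST, QRS, QST

giving chain groups C_0 ≅ Z^5, C_1 ≅ Z^9, C_2 ≅ Z^6.

Boundary ∂_1: C_1 → C_0 is given by ∂[p,q] = [q] − [p]. For instance
  ∂QR = R − Q.
The 5×9 boundary matrix has rank 4 and Smith normal form diag(1,1,1,1).

∂_2: C_2 → C_1 maps a triangle to the signed sum of its edges. For instance
  ∂PQR = QR − PR + PQ,
  ∂PRS = RS − PS + PR.
The 9×6 boundary matrix has rank 5 and Smith normal form diag(1,1,1,1,1).

Now H_k = ker ∂_k / im ∂_{k+1}, so:

  H_0: rank C_0 − rank ∂_1 = 5 − 4 = 1, and the invariant factors of ∂_1 are all 1, so H_0 = Z.
  H_1: rank ker ∂_1 − rank ∂_2 = (9 − 4) − 5 = 0, and the invariant factors of ∂_2 are all 1, so H_1 = 0.
  H_2: rank ker ∂_2 − rank ∂_3 = (6 − 5) − 0 = 1, and there is no ∂_3, so H_2 = Z.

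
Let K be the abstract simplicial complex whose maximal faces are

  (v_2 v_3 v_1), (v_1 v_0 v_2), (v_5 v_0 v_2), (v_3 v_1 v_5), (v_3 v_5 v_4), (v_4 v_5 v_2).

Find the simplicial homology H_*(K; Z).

H_0 ≅ Z,  H_1 ≅ Z,  H_2 = 0.

Take the total order v_0 < v_1 < v_2 < v_3 < v_4 < v_5 on the vertex set. Then K (dimension 2) consists of the simplices:

  0-simplices (6): [v_0], [v_1], [v_2], [v_3], [v_4], [v_5]
  1-simplices (12): [v_0,v_1], [v_0,v_2], [v_0,v_5], [v_1,v_2], [v_1,v_3], [v_1,v_5], [v_2,v_3], [v_2,v_4], [v_2,v_5], [v_3,v_4], [v_3,v_5], [v_4,v_5]
  2-simplices (6): [v_0,v_1,v_2], [v_0,v_2,v_5], [v_1,v_2,v_3], [v_1,v_3,v_5], [v_2,v_4,v_5], [v_3,v_4,v_5]

Hence C_0 ≅ Z^6, C_1 ≅ Z^12, C_2 ≅ Z^6.

∂_1: C_1 → C_0 sends each edge [p,q] (with p < q) to q − p. For instance
  ∂[v_1,v_5] = [v_5] − [v_1].
The resulting 6×12 matrix has rank 5, and its Smith normal form has invariant factors (1,1,1,1,1).

Boundary ∂_2: C_2 → C_1 acts by ∂[p,q,r] = [q,r] − [p,r] + [p,q]. For instance
  ∂[v_0,v_2,v_5] = [v_2,v_5] − [v_0,v_5] + [v_0,v_2],
  ∂[v_3,v_4,v_5] = [v_4,v_5] − [v_3,v_5] + [v_3,v_4].
This gives a 12×6 integer matrix of rank 6; reducing to Smith normal form yields diagonal entries (1,1,1,1,1,1).

Computing H_k = (kernel of ∂_k) / (image of ∂_{k+1}):

  H_0: rank C_0 − rank ∂_1 = 6 − 5 = 1, and the invariant factors of ∂_1 are all 1, so H_0 ≅ Z.
  H_1: rank ker ∂_1 − rank ∂_2 = (12 − 5) − 6 = 1, and the invariant factors of ∂_2 are all 1, so H_1 ≅ Z.
  H_2: rank ker ∂_2 − rank ∂_3 = (6 − 6) − 0 = 0, and there is no ∂_3, so H_2 ≅ 0.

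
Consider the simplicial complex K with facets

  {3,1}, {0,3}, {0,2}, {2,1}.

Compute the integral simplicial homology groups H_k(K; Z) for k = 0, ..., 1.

H_0 ≅ Z,  H_1 ≅ Z.

Take the total order 0 < 1 < 2 < 3 on the vertex set. Then K (dimension 1) consists of the simplices:

  0-simplices (4): [0], [1], [2], [3]
  1-simplices (4): [0,2], [0,3], [1,2], [1,3]

Hence C_0 ≅ Z^4, C_1 ≅ Z^4.

The boundary map ∂_1: C_1 → C_0 sends each edge [p,q] (with p < q) to q − p. For instance
  ∂[1,2] = [2] − [1].
As a 4×4 matrix over Z this has rank 3, with invariant factors (1,1,1).

Now H_k = ker ∂_k / im ∂_{k+1}, so:

  H_0: rank C_0 − rank ∂_1 = 4 − 3 = 1, and the invariant factors of ∂_1 are all 1, so H_0 ≅ Z.
  H_1: rank ker ∂_1 − rank ∂_2 = (4 − 3) − 0 = 1, and there is no ∂_2, so H_1 ≅ Z.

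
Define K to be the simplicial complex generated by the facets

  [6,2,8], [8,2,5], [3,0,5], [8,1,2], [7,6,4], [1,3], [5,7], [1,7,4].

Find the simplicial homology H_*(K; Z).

We work with the vertex ordering 0 < 1 < 2 < 3 < 4 < 5 < 6 < 7 < 8. The simplices of K, each written with vertices in increasing order, are:

  0-simplices (9): [0], [1], [2], [3], [4], [5], [6], [7], [8]
  1-simplices (17): [0,3], [0,5], [1,2], [1,3], [1,4], [1,7], [1,8], [2,5], [2,6], [2,8], [3,5], [4,6], [4,7], [5,7], [5,8], [6,7], [6,8]
  2-simplices (6): [0,3,5], [1,2,8], [1,4,7], [2,5,8], [2,6,8], [4,6,7]

Hence C_0 ≅ Z^9, C_1 ≅ Z^17, C_2 ≅ Z^6.

Boundary ∂_1: C_1 → C_0 sends each edge [p,q] (with p < q) to q − p.
The 9×17 boundary matrix has rank 8 and Smith normal form diag(1,1,1,1,1,1,1,1).

The boundary map ∂_2: C_2 → C_1 sends each 2-simplex [p,q,r] to [q,r] − [p,r] + [p,q]. For instance
  ∂[2,6,8] = [6,8] − [2,8] + [2,6],
  ∂[1,4,7] = [4,7] − [1,7] + [1,4].
As a 17×6 matrix over Z this has rank 6, with invariant factors (1,1,1,1,1,1).

Now H_k = ker ∂_k / im ∂_{k+1}, so:

  H_0: rank C_0 − rank ∂_1 = 9 − 8 = 1, and the invariant factors of ∂_1 are all 1, so H_0 = Z.
  H_1: rank ker ∂_1 − rank ∂_2 = (17 − 8) − 6 = 3, and the invariant factors of ∂_2 are all 1, so H_1 = Z^3.
  H_2: rank ker ∂_2 − rank ∂_3 = (6 − 6) − 0 = 0, and there is no ∂_3, so H_2 = 0.

H_0 = Z,  H_1 = Z^3,  H_2 = 0.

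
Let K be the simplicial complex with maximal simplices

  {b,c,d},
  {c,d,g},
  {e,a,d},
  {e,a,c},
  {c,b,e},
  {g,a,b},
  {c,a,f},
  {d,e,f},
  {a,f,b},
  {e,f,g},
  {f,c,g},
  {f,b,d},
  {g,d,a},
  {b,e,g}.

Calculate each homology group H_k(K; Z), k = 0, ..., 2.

H_0 ≅ Z,  H_1 ≅ Z^2,  H_2 ≅ Z.

Take the total order a < b < c < d < e < f < g on the vertex set. Then K (dimension 2) consists of the simplices:

  0-simplices (7): a, b, c, d, e, f, g
  1-simplices (21): ab, ac, ad, ae, af, ag, bc, bd, be, bf, bg, cd, ce, cf, cg, de, df, dg, ef, eg, fg
  2-simplices (14): abf, abg, ace, acf, ade, adg, bcd, bce, bdf, beg, cdg, cfg, def, efg

Hence C_0 ≅ Z^7, C_1 ≅ Z^21, C_2 ≅ Z^14.

∂_1: C_1 → C_0 maps an edge to its endpoints' difference, ∂[p,q] = q − p. For instance
  ∂df = f − d.
As a 7×21 matrix over Z this has rank 6, with invariant factors (1,1,1,1,1,1).

Boundary ∂_2: C_2 → C_1 acts by ∂[p,q,r] = [q,r] − [p,r] + [p,q]. For instance
  ∂bce = ce − be + bc,
  ∂bdf = df − bf + bd.
This gives a 21×14 integer matrix of rank 13; reducing to Smith normal form yields diagonal entries (1,1,1,1,1,1,1,1,1,1,1,1,1).

From H_k ≅ ker(∂_k) / im(∂_{k+1}) we obtain:

  H_0: rank C_0 − rank ∂_1 = 7 − 6 = 1, and the invariant factors of ∂_1 are all 1, so H_0 = Z.
  H_1: rank ker ∂_1 − rank ∂_2 = (21 − 6) − 13 = 2, and the invariant factors of ∂_2 are all 1, so H_1 = Z^2.
  H_2: rank ker ∂_2 − rank ∂_3 = (14 − 13) − 0 = 1, and there is no ∂_3, so H_2 = Z.

As a check, the Euler characteristic is 7 − 21 + 14 = 0, which agrees with 1 − 2 + 1 = 0.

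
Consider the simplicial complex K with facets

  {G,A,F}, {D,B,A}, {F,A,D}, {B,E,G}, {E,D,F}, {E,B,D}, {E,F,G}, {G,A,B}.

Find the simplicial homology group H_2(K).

H_2 = Z.

Fix the vertex order A < B < D < E < F < G and write every simplex with vertices in increasing order. Then dim K = 2 and the simplices of K are:

  0-simplices (6): A, B, D, E, F, G
  1-simplices (12): AB, AD, AF, AG, BD, BE, BG, DE, DF, EF, EG, FG
  2-simplices (8): ABD, ABG, ADF, AFG, BDE, BEG, DEF, EFG

giving chain groups C_0 ≅ Z^6, C_1 ≅ Z^12, C_2 ≅ Z^8.

The boundary map ∂_1: C_1 → C_0 sends each edge [p,q] (with p < q) to q − p. For instance
  ∂BG = G − B.
This gives a 6×12 integer matrix of rank 5; reducing to Smith normal form yields diagonal entries (1,1,1,1,1).

The boundary map ∂_2: C_2 → C_1 acts by ∂[p,q,r] = [q,r] − [p,r] + [p,q]. For instance
  ∂BEG = EG − BG + BE,
  ∂ABD = BD − AD + AB.
As a 12×8 matrix over Z this has rank 7, with invariant factors (1,1,1,1,1,1,1).

Reading off H_k = ker ∂_k / im ∂_{k+1}:

  H_2: rank ker ∂_2 − rank ∂_3 = (8 − 7) − 0 = 1, and there is no ∂_3, so H_2 = Z.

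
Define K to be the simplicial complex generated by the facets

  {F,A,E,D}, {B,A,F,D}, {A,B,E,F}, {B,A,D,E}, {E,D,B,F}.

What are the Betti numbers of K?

We work with the vertex ordering A < B < D < E < F. The simplices of K, each written with vertices in increasing order, are:

  0-simplices (5): A, B, D, E, F
  1-simplices (10): AB, AD, AE, AF, BD, BE, BF, DE, DF, EF
  2-simplices (10): ABD, ABE, ABF, ADE, ADF, AEF, BDE, BDF, BEF, DEF
  3-simplices (5): ABDE, ABDF, ABEF, ADEF, BDEF

giving chain groups C_0 ≅ Z^5, C_1 ≅ Z^10, C_2 ≅ Z^10, C_3 ≅ Z^5.

Boundary ∂_1: C_1 → C_0 maps an edge to its endpoints' difference, ∂[p,q] = q − p.
The 5×10 boundary matrix has rank 4 and Smith normal form diag(1,1,1,1).

The boundary map ∂_2: C_2 → C_1 sends each 2-simplex [p,q,r] to [q,r] − [p,r] + [p,q]. For instance
  ∂AEF = EF − AF + AE,
  ∂ADE = DE − AE + AD.
This gives a 10×10 integer matrix of rank 6; reducing to Smith normal form yields diagonal entries (1,1,1,1,1,1).

The boundary map ∂_3: C_3 → C_2 sends each 3-simplex σ to the alternating sum Σ_i (−1)^i (σ with its i-th vertex removed). For instance
  ∂ABEF = BEF − AEF + ABF − ABE,
  ∂BDEF = DEF − BEF + BDF − BDE.
The 10×5 boundary matrix has rank 4 and Smith normal form diag(1,1,1,1).

Now H_k = ker ∂_k / im ∂_{k+1}, so:

  H_0: rank C_0 − rank ∂_1 = 5 − 4 = 1, and the invariant factors of ∂_1 are all 1, so H_0 ≅ Z.
  H_1: rank ker ∂_1 − rank ∂_2 = (10 − 4) − 6 = 0, and the invariant factors of ∂_2 are all 1, so H_1 ≅ 0.
  H_2: rank ker ∂_2 − rank ∂_3 = (10 − 6) − 4 = 0, and the invariant factors of ∂_3 are all 1, so H_2 ≅ 0.
  H_3: rank ker ∂_3 − rank ∂_4 = (5 − 4) − 0 = 1, and there is no ∂_4, so H_3 ≅ Z.

As a check, the Euler characteristic is 5 − 10 + 10 − 5 = 0, which agrees with 1 − 0 + 0 − 1 = 0.

Hence the Betti numbers are b_0 = 1, b_1 = 0, b_2 = 0, b_3 = 1.

b_0 = 1, b_1 = 0, b_2 = 0, b_3 = 1.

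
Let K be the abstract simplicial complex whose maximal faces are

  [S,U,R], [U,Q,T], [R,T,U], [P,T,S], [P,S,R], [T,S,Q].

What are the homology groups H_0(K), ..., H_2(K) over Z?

Order the vertices as P < Q < R < S < T < U. Listing each simplex with vertices in this order, K has dimension 2 with simplices:

  0-simplices (6): P, Q, R, S, T, U
  1-simplices (12): PR, PS, PT, QS, QT, QU, RS, RT, RU, ST, SU, TU
  2-simplices (6): PRS, PST, QST, QTU, RSU, RTU

Hence C_0 ≅ Z^6, C_1 ≅ Z^12, C_2 ≅ Z^6.

∂_1: C_1 → C_0 is given by ∂[p,q] = [q] − [p]. For instance
  ∂QU = U − Q.
This gives a 6×12 integer matrix of rank 5; reducing to Smith normal form yields diagonal entries (1,1,1,1,1).

∂_2: C_2 → C_1 acts by ∂[p,q,r] = [q,r] − [p,r] + [p,q]. For instance
  ∂PRS = RS − PS + PR,
  ∂RTU = TU − RU + RT.
The 12×6 boundary matrix has rank 6 and Smith normal form diag(1,1,1,1,1,1).

Reading off H_k = ker ∂_k / im ∂_{k+1}:

  H_0: rank C_0 − rank ∂_1 = 6 − 5 = 1, and the invariant factors of ∂_1 are all 1, so H_0 ≅ Z.
  H_1: rank ker ∂_1 − rank ∂_2 = (12 − 5) − 6 = 1, and the invariant factors of ∂_2 are all 1, so H_1 ≅ Z.
  H_2: rank ker ∂_2 − rank ∂_3 = (6 − 6) − 0 = 0, and there is no ∂_3, so H_2 ≅ 0.

H_0 = Z,  H_1 = Z,  H_2 = 0.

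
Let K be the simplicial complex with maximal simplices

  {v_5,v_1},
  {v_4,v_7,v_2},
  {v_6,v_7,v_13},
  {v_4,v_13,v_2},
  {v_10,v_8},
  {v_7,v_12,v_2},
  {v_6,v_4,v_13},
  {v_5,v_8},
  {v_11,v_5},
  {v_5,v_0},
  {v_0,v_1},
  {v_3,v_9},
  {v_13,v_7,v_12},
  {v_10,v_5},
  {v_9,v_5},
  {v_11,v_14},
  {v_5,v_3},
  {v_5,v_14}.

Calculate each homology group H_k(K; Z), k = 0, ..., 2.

H_0 ≅ Z^2,  H_1 ≅ Z^5,  H_2 = 0.

Take the total order v_0 < v_1 < v_2 < v_3 < v_4 < v_5 < v_6 < v_7 < v_8 < v_9 < v_10 < v_11 < v_12 < v_13 < v_14 on the vertex set. Then K (dimension 2) consists of the simplices:

  0-simplices (15): [v_0], [v_1], [v_2], [v_3], [v_4], [v_5], [v_6], [v_7], [v_8], [v_9], [v_10], [v_11], [v_12], [v_13], [v_14]
  1-simplices (24): (24 of them)
  2-simplices (6): [v_2,v_4,v_7], [v_2,v_4,v_13], [v_2,v_7,v_12], [v_4,v_6,v_13], [v_6,v_7,v_13], [v_7,v_12,v_13]

so the chain groups are C_0 ≅ Z^15, C_1 ≅ Z^24, C_2 ≅ Z^6.

Boundary ∂_1: C_1 → C_0 maps an edge to its endpoints' difference, ∂[p,q] = q − p. For instance
  ∂[v_4,v_13] = [v_13] − [v_4].
As a 15×24 matrix over Z this has rank 13, with invariant factors (1,1,1,1,1,1,1,1,1,1,1,1,1).

Boundary ∂_2: C_2 → C_1 maps a triangle to the signed sum of its edges. For instance
  ∂[v_7,v_12,v_13] = [v_12,v_13] − [v_7,v_13] + [v_7,v_12],
  ∂[v_4,v_6,v_13] = [v_6,v_13] − [v_4,v_13] + [v_4,v_6].
The 24×6 boundary matrix has rank 6 and Smith normal form diag(1,1,1,1,1,1).

Now H_k = ker ∂_k / im ∂_{k+1}, so:

  H_0: rank C_0 − rank ∂_1 = 15 − 13 = 2, and the invariant factors of ∂_1 are all 1, so H_0 = Z^2.
  H_1: rank ker ∂_1 − rank ∂_2 = (24 − 13) − 6 = 5, and the invariant factors of ∂_2 are all 1, so H_1 = Z^5.
  H_2: rank ker ∂_2 − rank ∂_3 = (6 − 6) − 0 = 0, and there is no ∂_3, so H_2 = 0.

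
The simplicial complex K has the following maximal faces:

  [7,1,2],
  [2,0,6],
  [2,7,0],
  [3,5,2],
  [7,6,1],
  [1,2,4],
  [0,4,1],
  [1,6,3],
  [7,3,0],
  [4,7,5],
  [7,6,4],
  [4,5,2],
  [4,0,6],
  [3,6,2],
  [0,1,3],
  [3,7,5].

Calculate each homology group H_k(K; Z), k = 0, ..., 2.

H_0 ≅ Z,  H_1 ≅ Z^2,  H_2 ≅ Z.

We work with the vertex ordering 0 < 1 < 2 < 3 < 4 < 5 < 6 < 7. The simplices of K, each written with vertices in increasing order, are:

  0-simplices (8): [0], [1], [2], [3], [4], [5], [6], [7]
  1-simplices (24): (24 of them)
  2-simplices (16): [0,1,3], [0,1,4], [0,2,6], [0,2,7], [0,3,7], [0,4,6], [1,2,4], [1,2,7], [1,3,6], [1,6,7], [2,3,5], [2,3,6], [2,4,5], [3,5,7], [4,5,7], [4,6,7]

Hence C_0 ≅ Z^8, C_1 ≅ Z^24, C_2 ≅ Z^16.

∂_1: C_1 → C_0 sends each edge [p,q] (with p < q) to q − p. For instance
  ∂[1,4] = [4] − [1].
This gives a 8×24 integer matrix of rank 7; reducing to Smith normal form yields diagonal entries (1,1,1,1,1,1,1).

The boundary map ∂_2: C_2 → C_1 acts by ∂[p,q,r] = [q,r] − [p,r] + [p,q]. For instance
  ∂[4,5,7] = [5,7] − [4,7] + [4,5],
  ∂[0,3,7] = [3,7] − [0,7] + [0,3].
The resulting 24×16 matrix has rank 15, and its Smith normal form has invariant factors (1,1,1,1,1,1,1,1,1,1,1,1,1,1,1).

Reading off H_k = ker ∂_k / im ∂_{k+1}:

  H_0: rank C_0 − rank ∂_1 = 8 − 7 = 1, and the invariant factors of ∂_1 are all 1, so H_0 ≅ Z.
  H_1: rank ker ∂_1 − rank ∂_2 = (24 − 7) − 15 = 2, and the invariant factors of ∂_2 are all 1, so H_1 ≅ Z^2.
  H_2: rank ker ∂_2 − rank ∂_3 = (16 − 15) − 0 = 1, and there is no ∂_3, so H_2 ≅ Z.

As a check, the Euler characteristic is 8 − 24 + 16 = 0, which agrees with 1 − 2 + 1 = 0.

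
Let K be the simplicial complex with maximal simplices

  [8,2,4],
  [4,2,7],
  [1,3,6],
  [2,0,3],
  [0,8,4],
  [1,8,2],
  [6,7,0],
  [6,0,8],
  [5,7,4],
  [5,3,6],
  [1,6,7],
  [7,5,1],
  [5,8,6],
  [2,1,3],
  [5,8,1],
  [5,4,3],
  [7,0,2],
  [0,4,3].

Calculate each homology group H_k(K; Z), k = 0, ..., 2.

Order the vertices as 0 < 1 < 2 < 3 < 4 < 5 < 6 < 7 < 8. Listing each simplex with vertices in this order, K has dimension 2 with simplices:

  0-simplices (9): [0], [1], [2], [3], [4], [5], [6], [7], [8]
  1-simplices (27): (27 of them)
  2-simplices (18): [0,2,3], [0,2,7], [0,3,4], [0,4,8], [0,6,7], [0,6,8], [1,2,3], [1,2,8], [1,3,6], [1,5,7], [1,5,8], [1,6,7], [2,4,7], [2,4,8], [3,4,5], [3,5,6], [4,5,7], [5,6,8]

so the chain groups are C_0 ≅ Z^9, C_1 ≅ Z^27, C_2 ≅ Z^18.

∂_1: C_1 → C_0 is given by ∂[p,q] = [q] − [p].
The 9×27 boundary matrix has rank 8 and Smith normal form diag(1,1,1,1,1,1,1,1).

Boundary ∂_2: C_2 → C_1 maps a triangle to the signed sum of its edges. For instance
  ∂[5,6,8] = [6,8] − [5,8] + [5,6],
  ∂[0,4,8] = [4,8] − [0,8] + [0,4].
The 27×18 boundary matrix has rank 18 and Smith normal form diag(1,1,1,1,1,1,1,1,1,1,1,1,1,1,1,1,1,2).

Now H_k = ker ∂_k / im ∂_{k+1}, so:

  H_0: rank C_0 − rank ∂_1 = 9 − 8 = 1, and the invariant factors of ∂_1 are all 1, so H_0 ≅ Z.
  H_1: rank ker ∂_1 − rank ∂_2 = (27 − 8) − 18 = 1, and ∂_2 has invariant factor 2 > 1, so H_1 ≅ Z ⊕ Z/2Z.
  H_2: rank ker ∂_2 − rank ∂_3 = (18 − 18) − 0 = 0, and there is no ∂_3, so H_2 ≅ 0.

As a check, the Euler characteristic is 9 − 27 + 18 = 0, which agrees with 1 − 1 + 0 = 0.

H_0 = Z,  H_1 = Z ⊕ Z/2Z,  H_2 = 0.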